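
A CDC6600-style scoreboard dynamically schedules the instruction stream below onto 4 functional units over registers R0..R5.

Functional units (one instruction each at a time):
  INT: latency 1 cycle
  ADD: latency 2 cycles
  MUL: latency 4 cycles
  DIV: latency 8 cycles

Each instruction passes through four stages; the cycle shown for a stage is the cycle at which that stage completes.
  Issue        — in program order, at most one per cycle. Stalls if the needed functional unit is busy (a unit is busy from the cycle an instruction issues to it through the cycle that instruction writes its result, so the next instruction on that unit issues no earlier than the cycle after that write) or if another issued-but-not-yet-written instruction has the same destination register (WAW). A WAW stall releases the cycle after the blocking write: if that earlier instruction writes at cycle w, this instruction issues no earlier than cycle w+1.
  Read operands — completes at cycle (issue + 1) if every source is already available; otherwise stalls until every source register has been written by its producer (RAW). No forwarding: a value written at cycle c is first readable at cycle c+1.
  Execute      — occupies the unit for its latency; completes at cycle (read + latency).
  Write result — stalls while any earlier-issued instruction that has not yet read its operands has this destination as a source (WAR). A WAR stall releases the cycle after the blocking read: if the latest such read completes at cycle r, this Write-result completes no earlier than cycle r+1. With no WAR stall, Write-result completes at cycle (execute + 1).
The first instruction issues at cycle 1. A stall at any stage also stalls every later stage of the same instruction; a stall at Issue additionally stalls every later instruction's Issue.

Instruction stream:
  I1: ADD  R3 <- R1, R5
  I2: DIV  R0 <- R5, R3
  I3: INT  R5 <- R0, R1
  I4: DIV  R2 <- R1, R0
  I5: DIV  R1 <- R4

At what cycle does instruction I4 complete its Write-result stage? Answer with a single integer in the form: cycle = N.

[1] I1 issues→ADD
[2] I1 reads, I2 issues→DIV
[3] I3 issues→INT
[4] I1 exec-done
[5] I1 writes R3
[6] I2 reads
[14] I2 exec-done
[15] I2 writes R0
[16] I3 reads, I4 issues→DIV
[17] I3 exec-done, I4 reads
[18] I3 writes R5
[25] I4 exec-done
[26] I4 writes R2
[27] I5 issues→DIV
[28] I5 reads
[36] I5 exec-done
[37] I5 writes R1

cycle = 26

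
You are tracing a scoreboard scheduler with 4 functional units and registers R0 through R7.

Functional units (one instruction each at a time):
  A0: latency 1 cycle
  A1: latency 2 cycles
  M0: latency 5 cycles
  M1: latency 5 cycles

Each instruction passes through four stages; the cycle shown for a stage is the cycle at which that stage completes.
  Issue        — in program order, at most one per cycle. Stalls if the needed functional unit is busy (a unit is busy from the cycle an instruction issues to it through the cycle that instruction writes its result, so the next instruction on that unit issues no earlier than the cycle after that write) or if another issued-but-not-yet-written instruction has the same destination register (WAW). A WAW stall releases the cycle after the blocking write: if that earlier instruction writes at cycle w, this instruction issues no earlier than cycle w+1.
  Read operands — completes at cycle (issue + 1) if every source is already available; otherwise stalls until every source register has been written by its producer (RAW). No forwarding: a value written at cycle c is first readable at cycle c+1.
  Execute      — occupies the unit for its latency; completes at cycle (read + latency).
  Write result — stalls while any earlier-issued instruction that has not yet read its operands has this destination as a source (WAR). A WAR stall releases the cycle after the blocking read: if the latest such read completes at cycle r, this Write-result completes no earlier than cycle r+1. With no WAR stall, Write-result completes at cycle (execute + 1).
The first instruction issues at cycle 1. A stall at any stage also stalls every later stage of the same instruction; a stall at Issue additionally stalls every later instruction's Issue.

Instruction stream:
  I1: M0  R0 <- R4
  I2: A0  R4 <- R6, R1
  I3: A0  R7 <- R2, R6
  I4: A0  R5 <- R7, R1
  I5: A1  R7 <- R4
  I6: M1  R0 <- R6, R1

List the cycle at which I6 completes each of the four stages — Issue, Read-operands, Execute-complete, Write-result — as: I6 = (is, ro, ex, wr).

  I1 | 1 | 2 | 7 | 8
  I2 | 2 | 3 | 4 | 5
  I3 | 6 | 7 | 8 | 9   struct: A0 busy until I2 writes@5
  I4 | 10 | 11 | 12 | 13   struct: A0 busy until I3 writes@9
  I5 | 11 | 12 | 14 | 15
  I6 | 12 | 13 | 18 | 19

I6 = (12, 13, 18, 19)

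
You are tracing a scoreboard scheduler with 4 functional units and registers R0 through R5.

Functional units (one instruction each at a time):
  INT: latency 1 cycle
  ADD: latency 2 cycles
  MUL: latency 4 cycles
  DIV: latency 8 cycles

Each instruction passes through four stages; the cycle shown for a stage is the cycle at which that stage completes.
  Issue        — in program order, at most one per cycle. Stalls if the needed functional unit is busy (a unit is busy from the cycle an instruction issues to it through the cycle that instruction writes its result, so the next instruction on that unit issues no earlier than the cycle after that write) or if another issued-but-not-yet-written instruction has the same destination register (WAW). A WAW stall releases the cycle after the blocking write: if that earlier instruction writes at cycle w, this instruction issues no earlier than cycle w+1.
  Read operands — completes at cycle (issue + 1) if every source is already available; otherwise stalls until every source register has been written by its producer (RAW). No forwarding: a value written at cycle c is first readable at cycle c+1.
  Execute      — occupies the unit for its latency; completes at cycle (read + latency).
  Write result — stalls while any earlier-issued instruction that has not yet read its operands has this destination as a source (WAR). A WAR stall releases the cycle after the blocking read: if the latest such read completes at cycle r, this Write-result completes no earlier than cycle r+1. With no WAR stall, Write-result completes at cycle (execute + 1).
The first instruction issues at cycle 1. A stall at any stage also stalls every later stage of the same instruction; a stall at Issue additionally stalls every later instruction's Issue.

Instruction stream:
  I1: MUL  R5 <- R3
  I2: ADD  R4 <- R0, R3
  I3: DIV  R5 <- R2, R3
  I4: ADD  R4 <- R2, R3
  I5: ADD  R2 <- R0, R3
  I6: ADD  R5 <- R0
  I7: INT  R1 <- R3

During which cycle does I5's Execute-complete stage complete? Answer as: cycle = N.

cycle = 17

I1 -> (1, 2, 6, 7)
I2 -> (2, 3, 5, 6)
I3 -> (8, 9, 17, 18)  // WAW R5: wait I1 write@7
I4 -> (9, 10, 12, 13)
I5 -> (14, 15, 17, 18)  // struct: ADD busy until I4 writes@13
I6 -> (19, 20, 22, 23)  // struct: ADD busy until I5 writes@18
I7 -> (20, 21, 22, 23)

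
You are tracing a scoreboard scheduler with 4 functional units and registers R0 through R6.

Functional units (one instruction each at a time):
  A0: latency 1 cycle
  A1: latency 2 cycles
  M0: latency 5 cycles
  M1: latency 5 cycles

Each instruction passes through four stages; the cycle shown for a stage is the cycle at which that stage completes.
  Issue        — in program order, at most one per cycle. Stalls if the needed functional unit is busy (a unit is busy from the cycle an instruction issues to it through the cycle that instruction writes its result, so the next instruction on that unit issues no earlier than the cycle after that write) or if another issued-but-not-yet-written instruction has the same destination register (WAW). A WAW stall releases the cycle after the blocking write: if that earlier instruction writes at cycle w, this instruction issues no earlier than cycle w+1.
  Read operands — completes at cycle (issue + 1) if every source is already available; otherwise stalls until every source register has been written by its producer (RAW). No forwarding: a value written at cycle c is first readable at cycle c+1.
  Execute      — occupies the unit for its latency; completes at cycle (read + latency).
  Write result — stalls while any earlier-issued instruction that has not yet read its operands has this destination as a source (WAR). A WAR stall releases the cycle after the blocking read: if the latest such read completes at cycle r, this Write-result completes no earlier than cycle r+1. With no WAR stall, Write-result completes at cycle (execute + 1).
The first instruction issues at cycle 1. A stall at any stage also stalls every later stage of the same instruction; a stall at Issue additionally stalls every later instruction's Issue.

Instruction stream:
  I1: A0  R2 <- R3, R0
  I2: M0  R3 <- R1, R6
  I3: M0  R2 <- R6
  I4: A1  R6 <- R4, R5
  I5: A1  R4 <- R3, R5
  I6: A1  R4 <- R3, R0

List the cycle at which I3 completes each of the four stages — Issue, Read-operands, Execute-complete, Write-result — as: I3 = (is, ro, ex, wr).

I3 = (10, 11, 16, 17)

[1] issue I1 (A0)
[2] I1 read-ops, issue I2 (M0)
[3] I1 finished on A0, I2 read-ops
[4] I1→R2
[8] I2 finished on M0
[9] I2→R3
[10] issue I3 (M0)
[11] I3 read-ops, issue I4 (A1)
[12] I4 read-ops
[14] I4 finished on A1
[15] I4→R6
[16] I3 finished on M0, issue I5 (A1)
[17] I3→R2, I5 read-ops
[19] I5 finished on A1
[20] I5→R4
[21] issue I6 (A1)
[22] I6 read-ops
[24] I6 finished on A1
[25] I6→R4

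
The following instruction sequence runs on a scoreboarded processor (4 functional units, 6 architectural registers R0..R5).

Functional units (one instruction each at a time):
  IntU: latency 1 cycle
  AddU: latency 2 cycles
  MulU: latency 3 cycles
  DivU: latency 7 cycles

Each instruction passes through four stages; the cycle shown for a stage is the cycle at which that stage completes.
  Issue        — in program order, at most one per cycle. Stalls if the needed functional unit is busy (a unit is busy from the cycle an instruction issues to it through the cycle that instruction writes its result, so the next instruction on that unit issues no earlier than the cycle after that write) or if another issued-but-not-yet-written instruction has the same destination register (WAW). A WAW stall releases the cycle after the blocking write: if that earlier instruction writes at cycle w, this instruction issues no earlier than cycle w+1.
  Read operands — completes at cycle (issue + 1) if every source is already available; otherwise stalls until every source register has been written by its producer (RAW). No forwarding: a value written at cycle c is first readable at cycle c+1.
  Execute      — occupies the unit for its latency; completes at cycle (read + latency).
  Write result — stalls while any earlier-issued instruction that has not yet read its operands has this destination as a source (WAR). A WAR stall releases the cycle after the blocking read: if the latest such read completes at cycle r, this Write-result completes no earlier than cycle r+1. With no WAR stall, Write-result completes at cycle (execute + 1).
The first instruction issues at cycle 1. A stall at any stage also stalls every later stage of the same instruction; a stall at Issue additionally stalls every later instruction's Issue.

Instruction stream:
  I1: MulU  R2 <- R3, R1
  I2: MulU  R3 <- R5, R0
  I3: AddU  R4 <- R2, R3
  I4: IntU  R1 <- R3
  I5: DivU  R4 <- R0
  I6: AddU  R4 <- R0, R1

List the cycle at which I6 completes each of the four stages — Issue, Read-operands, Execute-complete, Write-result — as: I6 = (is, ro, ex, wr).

cycle 1: I1 issues→MulU
cycle 2: I1 reads
cycle 5: I1 exec-done
cycle 6: I1 writes R2
cycle 7: I2 issues→MulU
cycle 8: I2 reads; I3 issues→AddU
cycle 9: I4 issues→IntU
cycle 11: I2 exec-done
cycle 12: I2 writes R3
cycle 13: I3 reads; I4 reads
cycle 14: I4 exec-done
cycle 15: I3 exec-done; I4 writes R1
cycle 16: I3 writes R4
cycle 17: I5 issues→DivU
cycle 18: I5 reads
cycle 25: I5 exec-done
cycle 26: I5 writes R4
cycle 27: I6 issues→AddU
cycle 28: I6 reads
cycle 30: I6 exec-done
cycle 31: I6 writes R4

I6 = (27, 28, 30, 31)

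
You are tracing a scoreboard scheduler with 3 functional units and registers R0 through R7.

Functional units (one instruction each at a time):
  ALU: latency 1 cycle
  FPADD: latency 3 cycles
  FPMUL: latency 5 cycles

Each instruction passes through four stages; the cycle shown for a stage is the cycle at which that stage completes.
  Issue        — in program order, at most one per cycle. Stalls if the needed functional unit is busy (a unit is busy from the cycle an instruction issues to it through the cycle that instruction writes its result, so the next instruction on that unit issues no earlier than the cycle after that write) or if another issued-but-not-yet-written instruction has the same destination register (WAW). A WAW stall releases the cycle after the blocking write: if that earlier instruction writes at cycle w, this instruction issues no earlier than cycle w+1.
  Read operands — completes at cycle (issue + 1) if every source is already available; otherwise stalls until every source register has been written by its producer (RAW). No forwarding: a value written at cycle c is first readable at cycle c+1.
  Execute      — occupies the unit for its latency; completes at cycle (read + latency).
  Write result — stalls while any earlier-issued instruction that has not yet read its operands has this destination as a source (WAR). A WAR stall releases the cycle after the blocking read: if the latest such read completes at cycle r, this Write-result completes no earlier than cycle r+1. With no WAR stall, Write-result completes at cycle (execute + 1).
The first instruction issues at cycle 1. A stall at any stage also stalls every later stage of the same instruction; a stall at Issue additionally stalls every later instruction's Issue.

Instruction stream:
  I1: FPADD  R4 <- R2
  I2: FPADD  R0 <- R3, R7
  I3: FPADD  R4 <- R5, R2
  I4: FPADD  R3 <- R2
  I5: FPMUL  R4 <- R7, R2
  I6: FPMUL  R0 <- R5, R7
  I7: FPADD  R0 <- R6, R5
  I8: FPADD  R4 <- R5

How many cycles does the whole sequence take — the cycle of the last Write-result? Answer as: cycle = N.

cycle = 47

[1] I1→FPADD
[2] I1 RO
[5] I1 EX
[6] I1 WR R4
[7] I2→FPADD
[8] I2 RO
[11] I2 EX
[12] I2 WR R0
[13] I3→FPADD
[14] I3 RO
[17] I3 EX
[18] I3 WR R4
[19] I4→FPADD
[20] I4 RO, I5→FPMUL
[21] I5 RO
[23] I4 EX
[24] I4 WR R3
[26] I5 EX
[27] I5 WR R4
[28] I6→FPMUL
[29] I6 RO
[34] I6 EX
[35] I6 WR R0
[36] I7→FPADD
[37] I7 RO
[40] I7 EX
[41] I7 WR R0
[42] I8→FPADD
[43] I8 RO
[46] I8 EX
[47] I8 WR R4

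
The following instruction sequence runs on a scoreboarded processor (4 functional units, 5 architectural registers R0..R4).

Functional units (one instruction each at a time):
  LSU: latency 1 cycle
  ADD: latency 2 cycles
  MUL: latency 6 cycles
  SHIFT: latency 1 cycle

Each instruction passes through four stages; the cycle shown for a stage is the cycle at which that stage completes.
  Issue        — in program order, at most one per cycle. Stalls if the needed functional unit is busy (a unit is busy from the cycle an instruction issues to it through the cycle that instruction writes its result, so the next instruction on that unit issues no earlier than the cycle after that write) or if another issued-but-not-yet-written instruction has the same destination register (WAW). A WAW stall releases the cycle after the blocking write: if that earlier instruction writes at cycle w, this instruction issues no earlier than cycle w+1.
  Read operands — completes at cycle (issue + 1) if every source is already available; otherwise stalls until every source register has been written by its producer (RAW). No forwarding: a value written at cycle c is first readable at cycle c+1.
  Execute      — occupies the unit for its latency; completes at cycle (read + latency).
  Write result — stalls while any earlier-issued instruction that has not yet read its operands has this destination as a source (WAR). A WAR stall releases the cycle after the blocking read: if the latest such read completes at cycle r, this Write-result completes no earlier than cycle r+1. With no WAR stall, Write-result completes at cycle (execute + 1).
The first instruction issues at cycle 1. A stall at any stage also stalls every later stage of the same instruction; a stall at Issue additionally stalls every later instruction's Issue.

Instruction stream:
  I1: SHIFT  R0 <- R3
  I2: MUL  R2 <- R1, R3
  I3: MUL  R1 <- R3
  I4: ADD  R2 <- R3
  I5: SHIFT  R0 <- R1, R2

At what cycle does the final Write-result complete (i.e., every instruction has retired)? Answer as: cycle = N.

cycle = 22

[1] issue I1 (SHIFT)
[2] I1 read-ops; issue I2 (MUL)
[3] I1 finished on SHIFT; I2 read-ops
[4] I1→R0
[9] I2 finished on MUL
[10] I2→R2
[11] issue I3 (MUL)
[12] I3 read-ops; issue I4 (ADD)
[13] I4 read-ops; issue I5 (SHIFT)
[15] I4 finished on ADD
[16] I4→R2
[18] I3 finished on MUL
[19] I3→R1
[20] I5 read-ops
[21] I5 finished on SHIFT
[22] I5→R0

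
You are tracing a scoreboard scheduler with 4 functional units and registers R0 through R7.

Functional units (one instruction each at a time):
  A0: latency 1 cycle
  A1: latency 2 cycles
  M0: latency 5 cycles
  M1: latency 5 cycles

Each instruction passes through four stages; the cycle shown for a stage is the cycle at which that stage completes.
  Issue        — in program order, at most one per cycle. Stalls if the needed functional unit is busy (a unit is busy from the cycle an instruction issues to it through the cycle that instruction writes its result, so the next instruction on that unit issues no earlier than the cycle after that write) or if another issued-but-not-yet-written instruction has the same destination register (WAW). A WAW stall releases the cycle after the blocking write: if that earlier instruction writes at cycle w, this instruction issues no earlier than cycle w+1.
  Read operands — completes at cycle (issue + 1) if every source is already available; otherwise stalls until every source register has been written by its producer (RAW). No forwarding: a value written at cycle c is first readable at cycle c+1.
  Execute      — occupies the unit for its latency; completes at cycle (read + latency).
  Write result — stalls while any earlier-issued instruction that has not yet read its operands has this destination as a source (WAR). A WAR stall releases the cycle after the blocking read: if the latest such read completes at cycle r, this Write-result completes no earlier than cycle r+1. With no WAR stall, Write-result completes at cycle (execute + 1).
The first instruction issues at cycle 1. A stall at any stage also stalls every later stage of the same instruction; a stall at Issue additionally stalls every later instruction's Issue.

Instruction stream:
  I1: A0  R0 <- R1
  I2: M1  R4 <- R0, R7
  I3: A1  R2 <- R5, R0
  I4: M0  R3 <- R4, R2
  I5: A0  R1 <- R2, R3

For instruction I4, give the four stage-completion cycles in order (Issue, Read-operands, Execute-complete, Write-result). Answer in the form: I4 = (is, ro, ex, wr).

I4 = (4, 12, 17, 18)

c1: I1 dispatched to A0
c2: I1 operands ready, I2 dispatched to M1
c3: I1 complete, I3 dispatched to A1
c4: R0←I1, I4 dispatched to M0
c5: I2 operands ready, I3 operands ready, I5 dispatched to A0
c7: I3 complete
c8: R2←I3
c10: I2 complete
c11: R4←I2
c12: I4 operands ready
c17: I4 complete
c18: R3←I4
c19: I5 operands ready
c20: I5 complete
c21: R1←I5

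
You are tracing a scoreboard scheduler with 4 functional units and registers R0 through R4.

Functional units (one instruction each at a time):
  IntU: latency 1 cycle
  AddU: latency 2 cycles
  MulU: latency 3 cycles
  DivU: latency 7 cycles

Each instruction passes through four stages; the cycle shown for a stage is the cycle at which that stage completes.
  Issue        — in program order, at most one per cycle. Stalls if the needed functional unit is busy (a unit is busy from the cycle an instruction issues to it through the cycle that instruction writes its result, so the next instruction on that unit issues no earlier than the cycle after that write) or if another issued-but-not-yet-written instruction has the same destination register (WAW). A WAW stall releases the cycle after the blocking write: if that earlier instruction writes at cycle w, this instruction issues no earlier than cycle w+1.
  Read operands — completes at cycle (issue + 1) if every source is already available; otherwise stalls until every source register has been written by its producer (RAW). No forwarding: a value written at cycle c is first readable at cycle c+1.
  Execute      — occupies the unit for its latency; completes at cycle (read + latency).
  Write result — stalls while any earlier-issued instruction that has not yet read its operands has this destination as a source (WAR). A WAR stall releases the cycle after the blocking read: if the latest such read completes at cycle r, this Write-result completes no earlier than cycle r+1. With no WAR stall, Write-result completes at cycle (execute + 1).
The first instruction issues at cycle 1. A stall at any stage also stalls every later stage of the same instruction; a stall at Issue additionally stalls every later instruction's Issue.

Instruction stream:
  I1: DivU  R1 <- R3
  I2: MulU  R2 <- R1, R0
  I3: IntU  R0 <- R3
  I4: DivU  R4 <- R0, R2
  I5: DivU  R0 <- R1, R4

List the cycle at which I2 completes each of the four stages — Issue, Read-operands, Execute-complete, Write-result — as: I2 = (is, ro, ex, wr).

I1  is:1  ro:2  ex:9  wr:10
I2  is:2  ro:11  ex:14  wr:15  — RAW R1: wait I1 write@10
I3  is:3  ro:4  ex:5  wr:12  — WAR R0: wait I2 read@11
I4  is:11  ro:16  ex:23  wr:24  — struct: DivU busy until I1 writes@10, RAW R2: wait I2 write@15
I5  is:25  ro:26  ex:33  wr:34  — struct: DivU busy until I4 writes@24

I2 = (2, 11, 14, 15)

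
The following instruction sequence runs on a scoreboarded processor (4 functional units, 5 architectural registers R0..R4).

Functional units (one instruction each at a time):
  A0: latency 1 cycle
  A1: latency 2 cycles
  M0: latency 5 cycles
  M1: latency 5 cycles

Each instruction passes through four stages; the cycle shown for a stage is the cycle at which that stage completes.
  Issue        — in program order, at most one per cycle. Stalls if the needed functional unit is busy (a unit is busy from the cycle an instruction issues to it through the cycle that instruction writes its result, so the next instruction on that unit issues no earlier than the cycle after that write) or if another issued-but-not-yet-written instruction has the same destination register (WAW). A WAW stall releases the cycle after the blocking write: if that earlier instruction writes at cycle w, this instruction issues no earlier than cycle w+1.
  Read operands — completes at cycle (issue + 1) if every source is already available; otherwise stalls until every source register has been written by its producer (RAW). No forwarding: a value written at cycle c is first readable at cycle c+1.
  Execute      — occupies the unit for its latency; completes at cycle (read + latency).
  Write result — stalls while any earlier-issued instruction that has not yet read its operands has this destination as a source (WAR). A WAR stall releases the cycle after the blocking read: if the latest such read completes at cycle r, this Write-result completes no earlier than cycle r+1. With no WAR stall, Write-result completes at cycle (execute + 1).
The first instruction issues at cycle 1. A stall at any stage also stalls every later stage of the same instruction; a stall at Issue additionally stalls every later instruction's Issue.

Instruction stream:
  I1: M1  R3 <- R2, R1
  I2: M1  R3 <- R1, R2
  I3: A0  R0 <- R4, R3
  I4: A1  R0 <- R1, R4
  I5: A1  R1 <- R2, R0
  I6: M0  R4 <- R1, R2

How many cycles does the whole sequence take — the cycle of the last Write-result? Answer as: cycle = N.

I1 -> (1, 2, 7, 8)
I2 -> (9, 10, 15, 16)  // struct: M1 busy until I1 writes@8
I3 -> (10, 17, 18, 19)  // RAW R3: wait I2 write@16
I4 -> (20, 21, 23, 24)  // WAW R0: wait I3 write@19
I5 -> (25, 26, 28, 29)  // struct: A1 busy until I4 writes@24
I6 -> (26, 30, 35, 36)  // RAW R1: wait I5 write@29

cycle = 36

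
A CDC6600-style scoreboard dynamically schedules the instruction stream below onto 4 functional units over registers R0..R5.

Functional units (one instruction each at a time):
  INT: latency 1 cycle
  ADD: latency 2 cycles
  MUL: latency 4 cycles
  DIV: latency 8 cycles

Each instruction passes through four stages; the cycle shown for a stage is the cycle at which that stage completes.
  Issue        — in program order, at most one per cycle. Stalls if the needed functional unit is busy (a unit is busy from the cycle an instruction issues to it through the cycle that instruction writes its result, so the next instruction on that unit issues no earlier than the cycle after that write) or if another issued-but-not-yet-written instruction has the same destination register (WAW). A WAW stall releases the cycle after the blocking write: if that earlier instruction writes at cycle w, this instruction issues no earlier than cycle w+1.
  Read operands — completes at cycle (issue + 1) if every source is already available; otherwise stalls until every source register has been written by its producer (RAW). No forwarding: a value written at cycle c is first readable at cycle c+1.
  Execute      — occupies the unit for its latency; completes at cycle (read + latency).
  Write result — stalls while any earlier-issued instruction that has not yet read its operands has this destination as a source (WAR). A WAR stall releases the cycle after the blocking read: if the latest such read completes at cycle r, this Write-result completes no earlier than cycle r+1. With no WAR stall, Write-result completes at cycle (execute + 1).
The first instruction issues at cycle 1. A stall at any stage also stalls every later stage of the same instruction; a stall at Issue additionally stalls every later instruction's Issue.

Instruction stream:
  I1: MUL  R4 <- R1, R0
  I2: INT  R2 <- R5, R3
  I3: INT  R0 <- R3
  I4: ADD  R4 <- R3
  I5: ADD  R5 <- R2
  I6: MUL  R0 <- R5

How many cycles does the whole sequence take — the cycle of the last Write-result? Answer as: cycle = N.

I1 -> (1, 2, 6, 7)
I2 -> (2, 3, 4, 5)
I3 -> (6, 7, 8, 9)  // struct: INT busy until I2 writes@5
I4 -> (8, 9, 11, 12)  // WAW R4: wait I1 write@7
I5 -> (13, 14, 16, 17)  // struct: ADD busy until I4 writes@12
I6 -> (14, 18, 22, 23)  // RAW R5: wait I5 write@17

cycle = 23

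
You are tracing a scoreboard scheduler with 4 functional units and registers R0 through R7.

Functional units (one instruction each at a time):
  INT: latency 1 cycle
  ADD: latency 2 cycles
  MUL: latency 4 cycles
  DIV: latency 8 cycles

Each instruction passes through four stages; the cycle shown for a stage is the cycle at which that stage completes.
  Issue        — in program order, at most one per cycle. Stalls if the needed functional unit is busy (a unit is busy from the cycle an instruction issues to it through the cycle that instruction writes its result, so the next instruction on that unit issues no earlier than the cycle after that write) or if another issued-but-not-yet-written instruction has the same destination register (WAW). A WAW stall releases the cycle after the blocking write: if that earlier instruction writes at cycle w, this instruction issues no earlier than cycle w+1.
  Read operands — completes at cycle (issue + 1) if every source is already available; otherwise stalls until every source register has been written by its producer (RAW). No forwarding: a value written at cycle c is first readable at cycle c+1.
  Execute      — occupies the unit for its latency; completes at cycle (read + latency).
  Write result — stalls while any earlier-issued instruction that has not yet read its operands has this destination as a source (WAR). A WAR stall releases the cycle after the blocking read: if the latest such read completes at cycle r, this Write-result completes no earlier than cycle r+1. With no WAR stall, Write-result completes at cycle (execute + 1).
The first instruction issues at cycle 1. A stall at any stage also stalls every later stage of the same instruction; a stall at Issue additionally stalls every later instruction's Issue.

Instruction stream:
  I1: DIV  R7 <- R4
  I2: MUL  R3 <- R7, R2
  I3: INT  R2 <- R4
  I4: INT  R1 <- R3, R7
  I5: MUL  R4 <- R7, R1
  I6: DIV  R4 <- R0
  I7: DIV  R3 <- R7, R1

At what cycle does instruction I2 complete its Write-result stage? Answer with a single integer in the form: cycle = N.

cycle = 17

1) issue 1, read 2, done 10, write 11
2) issue 2, read 12, done 16, write 17  <RAW R7: wait I1 write@11>
3) issue 3, read 4, done 5, write 13  <WAR R2: wait I2 read@12>
4) issue 14, read 18, done 19, write 20  <struct: INT busy until I3 writes@13 / RAW R3: wait I2 write@17>
5) issue 18, read 21, done 25, write 26  <struct: MUL busy until I2 writes@17 / RAW R1: wait I4 write@20>
6) issue 27, read 28, done 36, write 37  <WAW R4: wait I5 write@26>
7) issue 38, read 39, done 47, write 48  <struct: DIV busy until I6 writes@37>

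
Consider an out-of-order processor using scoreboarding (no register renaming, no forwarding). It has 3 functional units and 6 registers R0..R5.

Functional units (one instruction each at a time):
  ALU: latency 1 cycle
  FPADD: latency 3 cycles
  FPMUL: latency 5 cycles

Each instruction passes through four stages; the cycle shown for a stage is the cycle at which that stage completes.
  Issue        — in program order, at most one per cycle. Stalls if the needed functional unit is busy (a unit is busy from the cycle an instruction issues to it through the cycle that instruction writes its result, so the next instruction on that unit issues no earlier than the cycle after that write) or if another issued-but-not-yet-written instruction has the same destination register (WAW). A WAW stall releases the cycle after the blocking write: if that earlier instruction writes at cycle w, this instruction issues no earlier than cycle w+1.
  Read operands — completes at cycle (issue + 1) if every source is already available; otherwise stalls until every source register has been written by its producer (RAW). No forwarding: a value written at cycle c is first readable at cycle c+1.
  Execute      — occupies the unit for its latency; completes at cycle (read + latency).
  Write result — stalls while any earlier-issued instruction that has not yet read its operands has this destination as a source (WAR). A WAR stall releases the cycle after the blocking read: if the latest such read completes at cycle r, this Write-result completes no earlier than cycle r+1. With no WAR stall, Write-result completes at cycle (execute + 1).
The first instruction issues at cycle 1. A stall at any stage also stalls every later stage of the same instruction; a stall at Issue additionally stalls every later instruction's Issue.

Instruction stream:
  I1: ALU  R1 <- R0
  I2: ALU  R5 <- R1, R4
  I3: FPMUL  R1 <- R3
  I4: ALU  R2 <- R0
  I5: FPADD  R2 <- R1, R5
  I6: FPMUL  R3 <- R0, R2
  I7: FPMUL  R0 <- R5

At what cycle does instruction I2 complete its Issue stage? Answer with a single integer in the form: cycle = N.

cycle 1: I1 issues→ALU
cycle 2: I1 reads
cycle 3: I1 exec-done
cycle 4: I1 writes R1
cycle 5: I2 issues→ALU
cycle 6: I2 reads; I3 issues→FPMUL
cycle 7: I2 exec-done; I3 reads
cycle 8: I2 writes R5
cycle 9: I4 issues→ALU
cycle 10: I4 reads
cycle 11: I4 exec-done
cycle 12: I3 exec-done; I4 writes R2
cycle 13: I3 writes R1; I5 issues→FPADD
cycle 14: I5 reads; I6 issues→FPMUL
cycle 17: I5 exec-done
cycle 18: I5 writes R2
cycle 19: I6 reads
cycle 24: I6 exec-done
cycle 25: I6 writes R3
cycle 26: I7 issues→FPMUL
cycle 27: I7 reads
cycle 32: I7 exec-done
cycle 33: I7 writes R0

cycle = 5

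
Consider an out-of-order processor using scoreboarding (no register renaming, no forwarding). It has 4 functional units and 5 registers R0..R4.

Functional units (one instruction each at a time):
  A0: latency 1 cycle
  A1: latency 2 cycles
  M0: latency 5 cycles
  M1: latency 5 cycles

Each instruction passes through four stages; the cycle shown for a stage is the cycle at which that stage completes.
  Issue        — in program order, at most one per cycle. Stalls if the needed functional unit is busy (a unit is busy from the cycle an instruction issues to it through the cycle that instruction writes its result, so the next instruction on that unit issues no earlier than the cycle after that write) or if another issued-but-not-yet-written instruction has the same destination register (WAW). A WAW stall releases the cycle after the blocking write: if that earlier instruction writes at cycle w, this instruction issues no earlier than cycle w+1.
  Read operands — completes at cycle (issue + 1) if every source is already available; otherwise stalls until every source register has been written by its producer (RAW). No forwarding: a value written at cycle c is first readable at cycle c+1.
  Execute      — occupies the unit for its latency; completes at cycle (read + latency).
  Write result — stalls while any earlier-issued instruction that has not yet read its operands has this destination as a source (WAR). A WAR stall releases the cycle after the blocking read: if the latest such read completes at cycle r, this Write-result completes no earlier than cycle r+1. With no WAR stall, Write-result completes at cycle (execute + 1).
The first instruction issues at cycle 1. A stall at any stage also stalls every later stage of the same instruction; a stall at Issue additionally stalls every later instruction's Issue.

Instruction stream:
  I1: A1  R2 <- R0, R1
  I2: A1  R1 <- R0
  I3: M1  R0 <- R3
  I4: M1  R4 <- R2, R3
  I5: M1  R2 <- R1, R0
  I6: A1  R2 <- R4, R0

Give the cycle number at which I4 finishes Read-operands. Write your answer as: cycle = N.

cycle = 16

  I1 | 1 | 2 | 4 | 5
  I2 | 6 | 7 | 9 | 10   struct: A1 busy until I1 writes@5
  I3 | 7 | 8 | 13 | 14
  I4 | 15 | 16 | 21 | 22   struct: M1 busy until I3 writes@14
  I5 | 23 | 24 | 29 | 30   struct: M1 busy until I4 writes@22
  I6 | 31 | 32 | 34 | 35   WAW R2: wait I5 write@30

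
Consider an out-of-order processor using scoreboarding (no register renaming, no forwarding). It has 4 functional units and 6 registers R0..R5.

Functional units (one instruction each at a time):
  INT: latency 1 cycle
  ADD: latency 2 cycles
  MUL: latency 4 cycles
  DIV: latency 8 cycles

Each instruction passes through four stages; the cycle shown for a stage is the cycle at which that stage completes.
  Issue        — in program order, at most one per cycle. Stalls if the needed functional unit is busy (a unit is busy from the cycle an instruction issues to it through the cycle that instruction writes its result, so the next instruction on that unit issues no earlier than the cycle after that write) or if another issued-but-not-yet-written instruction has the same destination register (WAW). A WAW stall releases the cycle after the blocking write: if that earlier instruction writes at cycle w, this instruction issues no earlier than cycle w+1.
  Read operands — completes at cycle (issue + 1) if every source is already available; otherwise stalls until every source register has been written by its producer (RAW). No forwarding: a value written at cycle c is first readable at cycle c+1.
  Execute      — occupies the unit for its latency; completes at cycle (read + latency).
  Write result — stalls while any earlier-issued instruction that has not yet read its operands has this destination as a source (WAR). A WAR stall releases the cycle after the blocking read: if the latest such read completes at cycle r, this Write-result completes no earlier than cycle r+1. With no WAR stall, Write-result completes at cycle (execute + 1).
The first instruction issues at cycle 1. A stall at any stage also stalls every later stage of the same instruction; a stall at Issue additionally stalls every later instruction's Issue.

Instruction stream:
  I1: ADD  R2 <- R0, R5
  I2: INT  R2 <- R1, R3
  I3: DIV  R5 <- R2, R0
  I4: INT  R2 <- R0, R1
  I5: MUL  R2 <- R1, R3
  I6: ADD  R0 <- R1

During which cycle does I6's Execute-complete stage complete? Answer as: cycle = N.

c1: I1 dispatched to ADD
c2: I1 operands ready
c4: I1 complete
c5: R2←I1
c6: I2 dispatched to INT
c7: I2 operands ready, I3 dispatched to DIV
c8: I2 complete
c9: R2←I2
c10: I3 operands ready, I4 dispatched to INT
c11: I4 operands ready
c12: I4 complete
c13: R2←I4
c14: I5 dispatched to MUL
c15: I5 operands ready, I6 dispatched to ADD
c16: I6 operands ready
c18: I3 complete, I6 complete
c19: R5←I3, I5 complete, R0←I6
c20: R2←I5

cycle = 18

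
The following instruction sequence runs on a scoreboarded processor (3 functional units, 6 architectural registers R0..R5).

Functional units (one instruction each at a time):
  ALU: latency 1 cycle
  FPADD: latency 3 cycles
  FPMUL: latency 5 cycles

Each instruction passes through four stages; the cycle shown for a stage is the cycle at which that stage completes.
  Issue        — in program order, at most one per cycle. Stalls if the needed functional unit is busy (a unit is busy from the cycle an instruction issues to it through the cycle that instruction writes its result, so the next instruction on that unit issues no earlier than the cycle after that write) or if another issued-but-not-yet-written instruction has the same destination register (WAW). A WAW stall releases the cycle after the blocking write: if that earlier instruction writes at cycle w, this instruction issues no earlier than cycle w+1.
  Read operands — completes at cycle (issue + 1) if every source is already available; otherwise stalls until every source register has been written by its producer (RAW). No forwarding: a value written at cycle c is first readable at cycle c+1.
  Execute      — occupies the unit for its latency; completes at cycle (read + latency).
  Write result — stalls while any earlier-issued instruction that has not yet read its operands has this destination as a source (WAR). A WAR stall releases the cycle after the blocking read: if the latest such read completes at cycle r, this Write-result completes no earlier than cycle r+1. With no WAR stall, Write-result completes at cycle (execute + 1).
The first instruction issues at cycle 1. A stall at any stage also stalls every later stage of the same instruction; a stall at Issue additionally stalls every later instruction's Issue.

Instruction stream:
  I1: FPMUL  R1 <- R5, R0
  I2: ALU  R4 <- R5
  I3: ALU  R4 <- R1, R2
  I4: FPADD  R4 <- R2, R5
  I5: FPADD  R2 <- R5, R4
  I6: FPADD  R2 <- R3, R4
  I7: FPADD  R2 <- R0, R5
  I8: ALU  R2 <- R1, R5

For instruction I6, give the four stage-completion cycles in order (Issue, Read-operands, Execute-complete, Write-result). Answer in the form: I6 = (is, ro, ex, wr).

  I1 | 1 | 2 | 7 | 8
  I2 | 2 | 3 | 4 | 5
  I3 | 6 | 9 | 10 | 11   struct: ALU busy until I2 writes@5 · RAW R1: wait I1 write@8
  I4 | 12 | 13 | 16 | 17   WAW R4: wait I3 write@11
  I5 | 18 | 19 | 22 | 23   struct: FPADD busy until I4 writes@17
  I6 | 24 | 25 | 28 | 29   struct: FPADD busy until I5 writes@23
  I7 | 30 | 31 | 34 | 35   struct: FPADD busy until I6 writes@29
  I8 | 36 | 37 | 38 | 39   WAW R2: wait I7 write@35

I6 = (24, 25, 28, 29)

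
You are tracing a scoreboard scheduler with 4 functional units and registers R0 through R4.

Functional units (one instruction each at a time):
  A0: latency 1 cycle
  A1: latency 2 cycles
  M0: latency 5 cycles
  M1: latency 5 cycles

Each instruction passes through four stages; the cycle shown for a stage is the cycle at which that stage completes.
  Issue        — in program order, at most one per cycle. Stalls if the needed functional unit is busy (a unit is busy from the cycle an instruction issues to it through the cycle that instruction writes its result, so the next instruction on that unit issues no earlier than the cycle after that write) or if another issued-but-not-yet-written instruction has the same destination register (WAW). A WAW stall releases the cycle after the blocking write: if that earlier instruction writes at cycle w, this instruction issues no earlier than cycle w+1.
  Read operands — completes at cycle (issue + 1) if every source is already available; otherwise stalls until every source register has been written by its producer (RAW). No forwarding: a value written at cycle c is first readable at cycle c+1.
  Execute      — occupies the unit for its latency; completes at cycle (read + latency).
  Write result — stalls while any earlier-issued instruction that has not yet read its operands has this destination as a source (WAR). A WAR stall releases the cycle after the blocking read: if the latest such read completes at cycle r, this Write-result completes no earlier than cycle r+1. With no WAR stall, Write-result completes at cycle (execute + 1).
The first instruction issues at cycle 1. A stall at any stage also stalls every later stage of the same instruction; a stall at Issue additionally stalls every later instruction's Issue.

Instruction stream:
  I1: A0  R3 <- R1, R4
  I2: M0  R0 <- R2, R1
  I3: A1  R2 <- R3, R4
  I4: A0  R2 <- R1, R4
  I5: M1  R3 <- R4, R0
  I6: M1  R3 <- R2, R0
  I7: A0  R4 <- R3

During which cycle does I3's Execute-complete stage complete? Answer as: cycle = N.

c1: I1 issues→A0
c2: I1 reads; I2 issues→M0
c3: I1 exec-done; I2 reads; I3 issues→A1
c4: I1 writes R3
c5: I3 reads
c7: I3 exec-done
c8: I2 exec-done; I3 writes R2
c9: I2 writes R0; I4 issues→A0
c10: I4 reads; I5 issues→M1
c11: I4 exec-done; I5 reads
c12: I4 writes R2
c16: I5 exec-done
c17: I5 writes R3
c18: I6 issues→M1
c19: I6 reads; I7 issues→A0
c24: I6 exec-done
c25: I6 writes R3
c26: I7 reads
c27: I7 exec-done
c28: I7 writes R4

cycle = 7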